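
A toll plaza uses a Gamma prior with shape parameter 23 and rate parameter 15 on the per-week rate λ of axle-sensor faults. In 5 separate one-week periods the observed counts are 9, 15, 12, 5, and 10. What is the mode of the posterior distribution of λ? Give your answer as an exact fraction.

Total count: 9 + 15 + 12 + 5 + 10 = 51.
Total exposure: 5 weeks.
Posterior: α' = 23 + 51 = 74, β' = 15 + 5 = 20.
Posterior mode = (α'−1)/β' = 73/20.

73/20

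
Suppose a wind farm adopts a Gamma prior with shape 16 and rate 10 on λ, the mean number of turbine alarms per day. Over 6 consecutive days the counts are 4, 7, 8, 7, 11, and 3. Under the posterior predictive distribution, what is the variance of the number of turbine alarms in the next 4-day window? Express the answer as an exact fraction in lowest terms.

35/2

Total count: 4 + 7 + 8 + 7 + 11 + 3 = 40.
Total exposure: 6 days.
Gamma(α, β) with Poisson data over total exposure Σt gives posterior Gamma(α+Σx, β+Σt) = Gamma(56, 16).
The posterior predictive for a window of length T is Negative Binomial with variance T·α'·(β'+T)/β'² = 4·56·20/256 = 35/2.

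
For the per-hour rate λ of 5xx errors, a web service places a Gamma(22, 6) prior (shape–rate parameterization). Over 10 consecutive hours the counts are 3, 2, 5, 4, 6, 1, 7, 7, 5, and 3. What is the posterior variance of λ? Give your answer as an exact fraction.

65/256

Total count: 3 + 2 + 5 + 4 + 6 + 1 + 7 + 7 + 5 + 3 = 43.
Total exposure: 10 hours.
Posterior: α' = 22 + 43 = 65, β' = 6 + 10 = 16.
Posterior variance = α'/β'² = 65/256.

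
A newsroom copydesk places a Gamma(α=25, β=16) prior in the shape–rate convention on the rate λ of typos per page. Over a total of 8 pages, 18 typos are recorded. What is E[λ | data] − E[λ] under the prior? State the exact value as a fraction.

Total count 18 over total exposure 8 pages.
By Gamma–Poisson conjugacy, the posterior is Gamma(α + Σx, β + Σt) = Gamma(25 + 18, 16 + 8) = Gamma(43, 24).
Posterior mean = 43/24 = 43/24; prior mean = 25/16 = 25/16. Difference = 43/24 − 25/16 = 11/48.

11/48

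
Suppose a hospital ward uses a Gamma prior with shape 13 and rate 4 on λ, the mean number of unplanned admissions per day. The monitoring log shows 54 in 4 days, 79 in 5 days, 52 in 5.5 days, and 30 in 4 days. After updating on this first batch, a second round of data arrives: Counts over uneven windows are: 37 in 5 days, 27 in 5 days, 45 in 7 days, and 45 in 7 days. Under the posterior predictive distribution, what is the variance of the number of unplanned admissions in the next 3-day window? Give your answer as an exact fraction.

25212/961

Total count: 54 + 79 + 52 + 30 = 215.
Total exposure: 4 + 5 + 5.5 + 4 = 18.5 days.
After the first batch: Gamma(13 + 215, 4 + 18.5) = Gamma(228, 45/2).
Total count: 37 + 27 + 45 + 45 = 154.
Total exposure: 5 + 5 + 7 + 7 = 24 days.
After the second batch: Gamma(228 + 154, 45/2 + 24) = Gamma(382, 93/2).
The posterior predictive for a window of length T is Negative Binomial with variance T·α'·(β'+T)/β'² = 3·382·(99/2)/(8649/4) = 25212/961.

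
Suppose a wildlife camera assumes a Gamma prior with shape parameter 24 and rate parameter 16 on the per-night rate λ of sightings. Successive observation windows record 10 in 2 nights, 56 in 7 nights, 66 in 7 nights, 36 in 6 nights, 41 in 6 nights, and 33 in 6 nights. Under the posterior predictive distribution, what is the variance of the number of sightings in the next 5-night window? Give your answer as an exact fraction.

1463/50

Total count: 10 + 56 + 66 + 36 + 41 + 33 = 242.
Total exposure: 2 + 7 + 7 + 6 + 6 + 6 = 34 nights.
Conjugate update: add total count to the shape and total exposure to the rate, giving Gamma(266, 50).
The posterior predictive for a window of length T is Negative Binomial with variance T·α'·(β'+T)/β'² = 5·266·55/2500 = 1463/50.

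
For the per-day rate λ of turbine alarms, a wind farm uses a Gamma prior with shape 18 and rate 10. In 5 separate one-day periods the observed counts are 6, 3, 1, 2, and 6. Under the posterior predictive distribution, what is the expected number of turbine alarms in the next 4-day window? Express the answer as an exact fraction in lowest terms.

Total count: 6 + 3 + 1 + 2 + 6 = 18.
Total exposure: 5 days.
Conjugate update: add total count to the shape and total exposure to the rate, giving Gamma(36, 15).
Predictive mean over a 4-day window = T·E[λ|data] = 4·36/15 = 48/5.

48/5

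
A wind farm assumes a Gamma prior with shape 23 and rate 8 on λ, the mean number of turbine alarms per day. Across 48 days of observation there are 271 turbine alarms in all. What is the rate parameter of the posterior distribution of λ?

Total count 271 over total exposure 48 days.
Posterior: α' = 23 + 271 = 294, β' = 8 + 48 = 56.

56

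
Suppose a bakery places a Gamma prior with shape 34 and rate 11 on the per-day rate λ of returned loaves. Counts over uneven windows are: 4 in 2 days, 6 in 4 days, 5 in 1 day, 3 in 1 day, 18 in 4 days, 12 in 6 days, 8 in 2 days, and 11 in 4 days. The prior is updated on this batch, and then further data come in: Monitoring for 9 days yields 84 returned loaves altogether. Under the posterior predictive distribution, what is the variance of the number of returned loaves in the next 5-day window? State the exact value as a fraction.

Total count: 4 + 6 + 5 + 3 + 18 + 12 + 8 + 11 = 67.
Total exposure: 2 + 4 + 1 + 1 + 4 + 6 + 2 + 4 = 24 days.
After the first batch: Gamma(34 + 67, 11 + 24) = Gamma(101, 35).
Total count 84 over total exposure 9 days.
After the second batch: Gamma(101 + 84, 35 + 9) = Gamma(185, 44).
The posterior predictive for a window of length T is Negative Binomial with variance T·α'·(β'+T)/β'² = 5·185·49/1936 = 45325/1936.

45325/1936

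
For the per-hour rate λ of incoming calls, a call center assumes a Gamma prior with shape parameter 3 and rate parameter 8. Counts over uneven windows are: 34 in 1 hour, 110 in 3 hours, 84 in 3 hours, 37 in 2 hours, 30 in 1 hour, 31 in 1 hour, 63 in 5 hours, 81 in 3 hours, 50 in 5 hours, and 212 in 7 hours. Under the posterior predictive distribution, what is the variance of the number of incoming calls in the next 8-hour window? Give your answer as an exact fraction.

Total count: 34 + 110 + 84 + 37 + 30 + 31 + 63 + 81 + 50 + 212 = 732.
Total exposure: 1 + 3 + 3 + 2 + 1 + 1 + 5 + 3 + 5 + 7 = 31 hours.
By Gamma–Poisson conjugacy, the posterior is Gamma(α + Σx, β + Σt) = Gamma(3 + 732, 8 + 31) = Gamma(735, 39).
The posterior predictive for a window of length T is Negative Binomial with variance T·α'·(β'+T)/β'² = 8·735·47/1521 = 92120/507.

92120/507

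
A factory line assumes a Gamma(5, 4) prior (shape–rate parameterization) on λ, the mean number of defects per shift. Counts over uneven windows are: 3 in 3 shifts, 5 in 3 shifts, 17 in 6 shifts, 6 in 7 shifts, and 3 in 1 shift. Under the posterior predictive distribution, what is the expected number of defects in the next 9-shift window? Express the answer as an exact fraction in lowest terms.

Total count: 3 + 5 + 17 + 6 + 3 = 34.
Total exposure: 3 + 3 + 6 + 7 + 1 = 20 shifts.
By Gamma–Poisson conjugacy, the posterior is Gamma(α + Σx, β + Σt) = Gamma(5 + 34, 4 + 20) = Gamma(39, 24).
Predictive mean over a 9-shift window = T·E[λ|data] = 9·39/24 = 117/8.

117/8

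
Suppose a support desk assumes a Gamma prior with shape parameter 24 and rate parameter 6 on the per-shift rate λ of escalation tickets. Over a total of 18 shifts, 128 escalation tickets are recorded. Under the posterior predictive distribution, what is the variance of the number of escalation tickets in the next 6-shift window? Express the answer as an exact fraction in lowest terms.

Total count 128 over total exposure 18 shifts.
The Gamma prior is conjugate for the Poisson rate, so λ | data ~ Gamma(24+128, 6+18) = Gamma(152, 24).
The posterior predictive for a window of length T is Negative Binomial with variance T·α'·(β'+T)/β'² = 6·152·30/576 = 95/2.

95/2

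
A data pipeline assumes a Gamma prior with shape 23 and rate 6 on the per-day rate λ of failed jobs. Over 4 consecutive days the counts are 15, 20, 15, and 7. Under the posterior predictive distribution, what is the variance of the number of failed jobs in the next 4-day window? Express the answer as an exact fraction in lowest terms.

224/5

Total count: 15 + 20 + 15 + 7 = 57.
Total exposure: 4 days.
Posterior: α' = 23 + 57 = 80, β' = 6 + 4 = 10.
The posterior predictive for a window of length T is Negative Binomial with variance T·α'·(β'+T)/β'² = 4·80·14/100 = 224/5.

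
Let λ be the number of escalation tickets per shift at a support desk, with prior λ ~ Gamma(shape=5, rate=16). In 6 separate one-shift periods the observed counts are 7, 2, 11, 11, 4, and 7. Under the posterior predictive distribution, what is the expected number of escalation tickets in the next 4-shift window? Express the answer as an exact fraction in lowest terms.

94/11

Total count: 7 + 2 + 11 + 11 + 4 + 7 = 42.
Total exposure: 6 shifts.
The Gamma prior is conjugate for the Poisson rate, so λ | data ~ Gamma(5+42, 16+6) = Gamma(47, 22).
Predictive mean over a 4-shift window = T·E[λ|data] = 4·47/22 = 94/11.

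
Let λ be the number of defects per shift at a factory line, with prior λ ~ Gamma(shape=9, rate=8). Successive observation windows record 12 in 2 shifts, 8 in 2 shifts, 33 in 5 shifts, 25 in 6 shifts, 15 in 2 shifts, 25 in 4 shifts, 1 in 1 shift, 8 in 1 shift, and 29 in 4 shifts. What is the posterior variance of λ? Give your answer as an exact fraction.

Total count: 12 + 8 + 33 + 25 + 15 + 25 + 1 + 8 + 29 = 156.
Total exposure: 2 + 2 + 5 + 6 + 2 + 4 + 1 + 1 + 4 = 27 shifts.
By Gamma–Poisson conjugacy, the posterior is Gamma(α + Σx, β + Σt) = Gamma(9 + 156, 8 + 27) = Gamma(165, 35).
Posterior variance = α'/β'² = 165/1225 = 33/245.

33/245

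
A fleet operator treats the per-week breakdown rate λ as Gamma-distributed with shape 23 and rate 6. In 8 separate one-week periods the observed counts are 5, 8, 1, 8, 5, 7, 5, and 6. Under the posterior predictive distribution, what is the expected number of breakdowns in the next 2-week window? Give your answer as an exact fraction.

68/7

Total count: 5 + 8 + 1 + 8 + 5 + 7 + 5 + 6 = 45.
Total exposure: 8 weeks.
Conjugate update: add total count to the shape and total exposure to the rate, giving Gamma(68, 14).
Predictive mean over a 2-week window = T·E[λ|data] = 2·68/14 = 68/7.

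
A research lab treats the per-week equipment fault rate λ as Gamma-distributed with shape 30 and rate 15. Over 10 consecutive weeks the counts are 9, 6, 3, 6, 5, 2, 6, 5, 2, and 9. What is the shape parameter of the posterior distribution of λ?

83

Total count: 9 + 6 + 3 + 6 + 5 + 2 + 6 + 5 + 2 + 9 = 53.
Total exposure: 10 weeks.
Conjugate update: add total count to the shape and total exposure to the rate, giving Gamma(83, 25).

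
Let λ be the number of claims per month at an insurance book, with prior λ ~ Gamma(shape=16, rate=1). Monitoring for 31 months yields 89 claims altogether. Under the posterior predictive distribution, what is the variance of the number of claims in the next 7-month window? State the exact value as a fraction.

Total count 89 over total exposure 31 months.
By Gamma–Poisson conjugacy, the posterior is Gamma(α + Σx, β + Σt) = Gamma(16 + 89, 1 + 31) = Gamma(105, 32).
The posterior predictive for a window of length T is Negative Binomial with variance T·α'·(β'+T)/β'² = 7·105·39/1024 = 28665/1024.

28665/1024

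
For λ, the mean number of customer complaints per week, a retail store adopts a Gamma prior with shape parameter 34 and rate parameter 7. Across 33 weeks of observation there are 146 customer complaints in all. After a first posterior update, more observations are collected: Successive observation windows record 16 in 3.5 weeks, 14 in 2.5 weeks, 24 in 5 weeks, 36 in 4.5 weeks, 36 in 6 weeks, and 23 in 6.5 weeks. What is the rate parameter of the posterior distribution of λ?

Total count 146 over total exposure 33 weeks.
After the first batch: Gamma(34 + 146, 7 + 33) = Gamma(180, 40).
Total count: 16 + 14 + 24 + 36 + 36 + 23 = 149.
Total exposure: 3.5 + 2.5 + 5 + 4.5 + 6 + 6.5 = 28 weeks.
After the second batch: Gamma(180 + 149, 40 + 28) = Gamma(329, 68).

68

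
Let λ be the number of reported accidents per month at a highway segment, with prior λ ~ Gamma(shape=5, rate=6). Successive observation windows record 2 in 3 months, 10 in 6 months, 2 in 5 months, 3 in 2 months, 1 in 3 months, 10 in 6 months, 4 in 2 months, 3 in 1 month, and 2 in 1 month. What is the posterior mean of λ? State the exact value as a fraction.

Total count: 2 + 10 + 2 + 3 + 1 + 10 + 4 + 3 + 2 = 37.
Total exposure: 3 + 6 + 5 + 2 + 3 + 6 + 2 + 1 + 1 = 29 months.
The Gamma prior is conjugate for the Poisson rate, so λ | data ~ Gamma(5+37, 6+29) = Gamma(42, 35).
Posterior mean = α'/β' = 42/35 = 6/5.

6/5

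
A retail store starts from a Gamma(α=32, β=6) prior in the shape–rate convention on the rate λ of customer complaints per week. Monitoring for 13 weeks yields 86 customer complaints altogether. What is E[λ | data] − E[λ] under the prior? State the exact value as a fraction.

50/57

Total count 86 over total exposure 13 weeks.
Gamma(α, β) with Poisson data over total exposure Σt gives posterior Gamma(α+Σx, β+Σt) = Gamma(118, 19).
Posterior mean = 118/19 = 118/19; prior mean = 32/6 = 16/3. Difference = 118/19 − 16/3 = 50/57.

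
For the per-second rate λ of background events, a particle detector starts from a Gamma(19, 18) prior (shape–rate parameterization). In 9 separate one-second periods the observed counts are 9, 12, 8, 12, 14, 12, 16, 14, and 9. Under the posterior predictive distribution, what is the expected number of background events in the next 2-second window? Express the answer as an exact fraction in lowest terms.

250/27

Total count: 9 + 12 + 8 + 12 + 14 + 12 + 16 + 14 + 9 = 106.
Total exposure: 9 seconds.
The Gamma prior is conjugate for the Poisson rate, so λ | data ~ Gamma(19+106, 18+9) = Gamma(125, 27).
Predictive mean over a 2-second window = T·E[λ|data] = 2·125/27 = 250/27.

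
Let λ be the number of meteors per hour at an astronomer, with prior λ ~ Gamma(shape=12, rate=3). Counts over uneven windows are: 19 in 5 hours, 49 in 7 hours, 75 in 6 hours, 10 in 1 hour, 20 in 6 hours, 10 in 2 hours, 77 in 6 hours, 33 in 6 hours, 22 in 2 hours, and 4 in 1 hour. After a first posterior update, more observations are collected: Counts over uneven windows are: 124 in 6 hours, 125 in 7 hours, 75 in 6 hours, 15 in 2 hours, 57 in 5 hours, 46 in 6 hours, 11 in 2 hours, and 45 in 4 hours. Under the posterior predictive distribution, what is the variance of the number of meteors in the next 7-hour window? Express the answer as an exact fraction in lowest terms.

522270/6889

Total count: 19 + 49 + 75 + 10 + 20 + 10 + 77 + 33 + 22 + 4 = 319.
Total exposure: 5 + 7 + 6 + 1 + 6 + 2 + 6 + 6 + 2 + 1 = 42 hours.
After the first batch: Gamma(12 + 319, 3 + 42) = Gamma(331, 45).
Total count: 124 + 125 + 75 + 15 + 57 + 46 + 11 + 45 = 498.
Total exposure: 6 + 7 + 6 + 2 + 5 + 6 + 2 + 4 = 38 hours.
After the second batch: Gamma(331 + 498, 45 + 38) = Gamma(829, 83).
The posterior predictive for a window of length T is Negative Binomial with variance T·α'·(β'+T)/β'² = 7·829·90/6889 = 522270/6889.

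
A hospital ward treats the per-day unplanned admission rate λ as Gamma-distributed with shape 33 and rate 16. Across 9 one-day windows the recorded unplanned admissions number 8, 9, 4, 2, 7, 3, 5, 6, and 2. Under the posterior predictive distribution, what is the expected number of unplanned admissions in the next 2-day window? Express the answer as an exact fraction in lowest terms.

158/25

Total count: 8 + 9 + 4 + 2 + 7 + 3 + 5 + 6 + 2 = 46.
Total exposure: 9 days.
Gamma(α, β) with Poisson data over total exposure Σt gives posterior Gamma(α+Σx, β+Σt) = Gamma(79, 25).
Predictive mean over a 2-day window = T·E[λ|data] = 2·79/25 = 158/25.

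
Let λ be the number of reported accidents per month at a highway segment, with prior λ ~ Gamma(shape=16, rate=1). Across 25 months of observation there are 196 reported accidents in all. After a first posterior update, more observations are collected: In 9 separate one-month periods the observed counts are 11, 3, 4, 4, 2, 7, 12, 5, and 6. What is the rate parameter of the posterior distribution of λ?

35

Total count 196 over total exposure 25 months.
After the first batch: Gamma(16 + 196, 1 + 25) = Gamma(212, 26).
Total count: 11 + 3 + 4 + 4 + 2 + 7 + 12 + 5 + 6 = 54.
Total exposure: 9 months.
After the second batch: Gamma(212 + 54, 26 + 9) = Gamma(266, 35).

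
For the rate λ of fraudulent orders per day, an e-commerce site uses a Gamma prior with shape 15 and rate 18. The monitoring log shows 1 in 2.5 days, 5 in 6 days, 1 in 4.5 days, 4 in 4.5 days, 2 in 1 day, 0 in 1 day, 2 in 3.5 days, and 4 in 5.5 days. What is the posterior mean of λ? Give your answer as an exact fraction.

Total count: 1 + 5 + 1 + 4 + 2 + 0 + 2 + 4 = 19.
Total exposure: 2.5 + 6 + 4.5 + 4.5 + 1 + 1 + 3.5 + 5.5 = 28.5 days.
By Gamma–Poisson conjugacy, the posterior is Gamma(α + Σx, β + Σt) = Gamma(15 + 19, 18 + 28.5) = Gamma(34, 93/2).
Posterior mean = α'/β' = 34/(93/2) = 68/93.

68/93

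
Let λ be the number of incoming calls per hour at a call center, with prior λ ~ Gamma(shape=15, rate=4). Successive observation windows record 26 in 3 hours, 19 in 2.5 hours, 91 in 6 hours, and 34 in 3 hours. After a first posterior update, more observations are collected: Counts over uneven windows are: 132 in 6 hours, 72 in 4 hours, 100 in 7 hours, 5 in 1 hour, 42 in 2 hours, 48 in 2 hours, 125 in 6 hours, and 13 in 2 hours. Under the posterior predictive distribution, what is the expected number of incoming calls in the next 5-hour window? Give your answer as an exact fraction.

Total count: 26 + 19 + 91 + 34 = 170.
Total exposure: 3 + 2.5 + 6 + 3 = 14.5 hours.
After the first batch: Gamma(15 + 170, 4 + 14.5) = Gamma(185, 37/2).
Total count: 132 + 72 + 100 + 5 + 42 + 48 + 125 + 13 = 537.
Total exposure: 6 + 4 + 7 + 1 + 2 + 2 + 6 + 2 = 30 hours.
After the second batch: Gamma(185 + 537, 37/2 + 30) = Gamma(722, 97/2).
Predictive mean over a 5-hour window = T·E[λ|data] = 5·722/(97/2) = 7220/97.

7220/97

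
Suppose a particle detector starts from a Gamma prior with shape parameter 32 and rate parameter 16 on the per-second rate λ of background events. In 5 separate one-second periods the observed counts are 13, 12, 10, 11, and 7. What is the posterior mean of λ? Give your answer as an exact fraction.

85/21

Total count: 13 + 12 + 10 + 11 + 7 = 53.
Total exposure: 5 seconds.
Gamma(α, β) with Poisson data over total exposure Σt gives posterior Gamma(α+Σx, β+Σt) = Gamma(85, 21).
Posterior mean = α'/β' = 85/21.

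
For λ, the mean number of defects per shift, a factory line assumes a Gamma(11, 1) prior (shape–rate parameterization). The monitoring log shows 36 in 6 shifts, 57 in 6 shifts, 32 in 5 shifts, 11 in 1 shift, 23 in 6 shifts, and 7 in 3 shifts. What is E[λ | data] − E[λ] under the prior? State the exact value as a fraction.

-131/28

Total count: 36 + 57 + 32 + 11 + 23 + 7 = 166.
Total exposure: 6 + 6 + 5 + 1 + 6 + 3 = 27 shifts.
Gamma(α, β) with Poisson data over total exposure Σt gives posterior Gamma(α+Σx, β+Σt) = Gamma(177, 28).
Posterior mean = 177/28 = 177/28; prior mean = 11/1 = 11. Difference = 177/28 − 11 = -131/28.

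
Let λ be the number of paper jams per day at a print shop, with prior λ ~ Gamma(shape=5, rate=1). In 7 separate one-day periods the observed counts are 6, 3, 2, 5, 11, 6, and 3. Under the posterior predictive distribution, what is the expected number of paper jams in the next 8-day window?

41

Total count: 6 + 3 + 2 + 5 + 11 + 6 + 3 = 36.
Total exposure: 7 days.
By Gamma–Poisson conjugacy, the posterior is Gamma(α + Σx, β + Σt) = Gamma(5 + 36, 1 + 7) = Gamma(41, 8).
Predictive mean over an 8-day window = T·E[λ|data] = 8·41/8 = 41.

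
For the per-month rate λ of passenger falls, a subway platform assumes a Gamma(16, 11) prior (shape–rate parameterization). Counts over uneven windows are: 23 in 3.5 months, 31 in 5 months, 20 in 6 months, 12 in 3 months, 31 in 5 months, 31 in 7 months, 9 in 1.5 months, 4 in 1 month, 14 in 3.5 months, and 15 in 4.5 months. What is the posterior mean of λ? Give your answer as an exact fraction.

206/51

Total count: 23 + 31 + 20 + 12 + 31 + 31 + 9 + 4 + 14 + 15 = 190.
Total exposure: 3.5 + 5 + 6 + 3 + 5 + 7 + 1.5 + 1 + 3.5 + 4.5 = 40 months.
Gamma(α, β) with Poisson data over total exposure Σt gives posterior Gamma(α+Σx, β+Σt) = Gamma(206, 51).
Posterior mean = α'/β' = 206/51.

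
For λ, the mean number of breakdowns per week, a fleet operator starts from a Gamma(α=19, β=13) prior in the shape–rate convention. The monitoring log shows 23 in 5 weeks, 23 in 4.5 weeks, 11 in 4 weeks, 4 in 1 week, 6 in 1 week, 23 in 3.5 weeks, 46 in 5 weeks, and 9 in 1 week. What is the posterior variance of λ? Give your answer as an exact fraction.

Total count: 23 + 23 + 11 + 4 + 6 + 23 + 46 + 9 = 145.
Total exposure: 5 + 4.5 + 4 + 1 + 1 + 3.5 + 5 + 1 = 25 weeks.
Posterior: α' = 19 + 145 = 164, β' = 13 + 25 = 38.
Posterior variance = α'/β'² = 164/1444 = 41/361.

41/361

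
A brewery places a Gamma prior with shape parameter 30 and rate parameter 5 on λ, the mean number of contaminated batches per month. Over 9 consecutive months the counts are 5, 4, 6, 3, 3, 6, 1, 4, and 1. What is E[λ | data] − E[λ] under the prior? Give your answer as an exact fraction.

Total count: 5 + 4 + 6 + 3 + 3 + 6 + 1 + 4 + 1 = 33.
Total exposure: 9 months.
Posterior: α' = 30 + 33 = 63, β' = 5 + 9 = 14.
Posterior mean = 63/14 = 9/2; prior mean = 30/5 = 6. Difference = 9/2 − 6 = -3/2.

-3/2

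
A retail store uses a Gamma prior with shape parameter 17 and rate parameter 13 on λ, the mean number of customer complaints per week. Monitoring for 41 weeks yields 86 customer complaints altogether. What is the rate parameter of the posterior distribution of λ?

Total count 86 over total exposure 41 weeks.
Gamma(α, β) with Poisson data over total exposure Σt gives posterior Gamma(α+Σx, β+Σt) = Gamma(103, 54).

54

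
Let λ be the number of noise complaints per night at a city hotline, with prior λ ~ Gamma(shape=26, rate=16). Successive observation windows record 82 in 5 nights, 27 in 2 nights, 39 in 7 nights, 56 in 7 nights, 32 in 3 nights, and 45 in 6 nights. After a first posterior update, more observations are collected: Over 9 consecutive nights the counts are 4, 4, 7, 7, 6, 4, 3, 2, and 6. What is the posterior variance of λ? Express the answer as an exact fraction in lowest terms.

14/121

Total count: 82 + 27 + 39 + 56 + 32 + 45 = 281.
Total exposure: 5 + 2 + 7 + 7 + 3 + 6 = 30 nights.
After the first batch: Gamma(26 + 281, 16 + 30) = Gamma(307, 46).
Total count: 4 + 4 + 7 + 7 + 6 + 4 + 3 + 2 + 6 = 43.
Total exposure: 9 nights.
After the second batch: Gamma(307 + 43, 46 + 9) = Gamma(350, 55).
Posterior variance = α'/β'² = 350/3025 = 14/121.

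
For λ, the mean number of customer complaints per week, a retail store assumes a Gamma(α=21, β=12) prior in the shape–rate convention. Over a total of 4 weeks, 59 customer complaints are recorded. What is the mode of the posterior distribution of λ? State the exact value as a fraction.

Total count 59 over total exposure 4 weeks.
The Gamma prior is conjugate for the Poisson rate, so λ | data ~ Gamma(21+59, 12+4) = Gamma(80, 16).
Posterior mode = (α'−1)/β' = 79/16.

79/16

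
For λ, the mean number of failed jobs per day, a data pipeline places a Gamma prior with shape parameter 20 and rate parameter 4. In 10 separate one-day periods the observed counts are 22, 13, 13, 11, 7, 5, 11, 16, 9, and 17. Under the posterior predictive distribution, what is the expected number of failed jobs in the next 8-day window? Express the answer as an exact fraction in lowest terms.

576/7

Total count: 22 + 13 + 13 + 11 + 7 + 5 + 11 + 16 + 9 + 17 = 124.
Total exposure: 10 days.
By Gamma–Poisson conjugacy, the posterior is Gamma(α + Σx, β + Σt) = Gamma(20 + 124, 4 + 10) = Gamma(144, 14).
Predictive mean over an 8-day window = T·E[λ|data] = 8·144/14 = 576/7.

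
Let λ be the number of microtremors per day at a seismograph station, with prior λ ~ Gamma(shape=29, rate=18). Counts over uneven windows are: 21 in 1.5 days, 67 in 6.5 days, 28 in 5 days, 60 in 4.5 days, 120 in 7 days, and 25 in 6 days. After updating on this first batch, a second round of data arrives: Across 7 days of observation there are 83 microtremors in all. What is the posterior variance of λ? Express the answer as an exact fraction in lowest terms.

Total count: 21 + 67 + 28 + 60 + 120 + 25 = 321.
Total exposure: 1.5 + 6.5 + 5 + 4.5 + 7 + 6 = 30.5 days.
After the first batch: Gamma(29 + 321, 18 + 30.5) = Gamma(350, 97/2).
Total count 83 over total exposure 7 days.
After the second batch: Gamma(350 + 83, 97/2 + 7) = Gamma(433, 111/2).
Posterior variance = α'/β'² = 433/(12321/4) = 1732/12321.

1732/12321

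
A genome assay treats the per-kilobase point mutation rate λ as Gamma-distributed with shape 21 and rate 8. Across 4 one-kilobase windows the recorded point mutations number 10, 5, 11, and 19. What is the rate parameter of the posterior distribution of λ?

Total count: 10 + 5 + 11 + 19 = 45.
Total exposure: 4 kilobases.
Gamma(α, β) with Poisson data over total exposure Σt gives posterior Gamma(α+Σx, β+Σt) = Gamma(66, 12).

12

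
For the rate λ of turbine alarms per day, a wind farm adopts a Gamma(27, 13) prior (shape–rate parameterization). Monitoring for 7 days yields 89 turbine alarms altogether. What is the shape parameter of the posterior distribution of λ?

Total count 89 over total exposure 7 days.
Conjugate update: add total count to the shape and total exposure to the rate, giving Gamma(116, 20).

116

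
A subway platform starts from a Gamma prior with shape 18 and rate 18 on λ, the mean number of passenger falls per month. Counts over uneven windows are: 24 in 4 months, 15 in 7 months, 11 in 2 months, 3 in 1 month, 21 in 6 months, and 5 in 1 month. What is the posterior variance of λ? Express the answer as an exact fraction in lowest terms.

97/1521

Total count: 24 + 15 + 11 + 3 + 21 + 5 = 79.
Total exposure: 4 + 7 + 2 + 1 + 6 + 1 = 21 months.
Posterior: α' = 18 + 79 = 97, β' = 18 + 21 = 39.
Posterior variance = α'/β'² = 97/1521.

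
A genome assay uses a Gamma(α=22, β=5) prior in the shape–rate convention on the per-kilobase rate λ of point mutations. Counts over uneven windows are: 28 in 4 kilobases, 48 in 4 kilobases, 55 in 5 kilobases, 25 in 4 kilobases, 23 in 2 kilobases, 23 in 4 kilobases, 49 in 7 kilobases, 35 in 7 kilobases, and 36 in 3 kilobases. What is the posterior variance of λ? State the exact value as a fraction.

Total count: 28 + 48 + 55 + 25 + 23 + 23 + 49 + 35 + 36 = 322.
Total exposure: 4 + 4 + 5 + 4 + 2 + 4 + 7 + 7 + 3 = 40 kilobases.
Conjugate update: add total count to the shape and total exposure to the rate, giving Gamma(344, 45).
Posterior variance = α'/β'² = 344/2025.

344/2025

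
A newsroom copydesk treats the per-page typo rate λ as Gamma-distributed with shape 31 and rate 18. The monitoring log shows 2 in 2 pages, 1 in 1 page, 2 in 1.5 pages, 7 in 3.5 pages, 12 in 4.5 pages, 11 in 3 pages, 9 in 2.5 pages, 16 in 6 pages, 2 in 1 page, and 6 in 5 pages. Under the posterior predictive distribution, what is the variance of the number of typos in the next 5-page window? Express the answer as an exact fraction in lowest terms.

2915/256

Total count: 2 + 1 + 2 + 7 + 12 + 11 + 9 + 16 + 2 + 6 = 68.
Total exposure: 2 + 1 + 1.5 + 3.5 + 4.5 + 3 + 2.5 + 6 + 1 + 5 = 30 pages.
Posterior: α' = 31 + 68 = 99, β' = 18 + 30 = 48.
The posterior predictive for a window of length T is Negative Binomial with variance T·α'·(β'+T)/β'² = 5·99·53/2304 = 2915/256.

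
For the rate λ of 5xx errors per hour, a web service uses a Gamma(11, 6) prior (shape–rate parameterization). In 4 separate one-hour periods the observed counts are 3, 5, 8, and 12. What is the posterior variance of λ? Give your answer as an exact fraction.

Total count: 3 + 5 + 8 + 12 = 28.
Total exposure: 4 hours.
The Gamma prior is conjugate for the Poisson rate, so λ | data ~ Gamma(11+28, 6+4) = Gamma(39, 10).
Posterior variance = α'/β'² = 39/100.

39/100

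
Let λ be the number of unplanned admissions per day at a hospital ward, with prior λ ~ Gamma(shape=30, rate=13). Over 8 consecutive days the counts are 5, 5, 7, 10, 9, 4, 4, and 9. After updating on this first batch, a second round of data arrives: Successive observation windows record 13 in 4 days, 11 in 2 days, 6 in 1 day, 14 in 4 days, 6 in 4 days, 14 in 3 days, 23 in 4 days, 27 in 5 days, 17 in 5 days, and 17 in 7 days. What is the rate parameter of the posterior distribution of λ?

60

Total count: 5 + 5 + 7 + 10 + 9 + 4 + 4 + 9 = 53.
Total exposure: 8 days.
After the first batch: Gamma(30 + 53, 13 + 8) = Gamma(83, 21).
Total count: 13 + 11 + 6 + 14 + 6 + 14 + 23 + 27 + 17 + 17 = 148.
Total exposure: 4 + 2 + 1 + 4 + 4 + 3 + 4 + 5 + 5 + 7 = 39 days.
After the second batch: Gamma(83 + 148, 21 + 39) = Gamma(231, 60).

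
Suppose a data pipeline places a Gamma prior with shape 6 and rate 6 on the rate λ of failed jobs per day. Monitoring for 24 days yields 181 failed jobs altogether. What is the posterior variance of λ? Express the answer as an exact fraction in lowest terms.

187/900

Total count 181 over total exposure 24 days.
Gamma(α, β) with Poisson data over total exposure Σt gives posterior Gamma(α+Σx, β+Σt) = Gamma(187, 30).
Posterior variance = α'/β'² = 187/900.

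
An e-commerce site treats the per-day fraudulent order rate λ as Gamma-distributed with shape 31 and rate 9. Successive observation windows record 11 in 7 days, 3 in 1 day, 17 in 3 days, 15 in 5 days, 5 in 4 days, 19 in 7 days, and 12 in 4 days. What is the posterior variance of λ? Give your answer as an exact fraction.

Total count: 11 + 3 + 17 + 15 + 5 + 19 + 12 = 82.
Total exposure: 7 + 1 + 3 + 5 + 4 + 7 + 4 = 31 days.
By Gamma–Poisson conjugacy, the posterior is Gamma(α + Σx, β + Σt) = Gamma(31 + 82, 9 + 31) = Gamma(113, 40).
Posterior variance = α'/β'² = 113/1600.

113/1600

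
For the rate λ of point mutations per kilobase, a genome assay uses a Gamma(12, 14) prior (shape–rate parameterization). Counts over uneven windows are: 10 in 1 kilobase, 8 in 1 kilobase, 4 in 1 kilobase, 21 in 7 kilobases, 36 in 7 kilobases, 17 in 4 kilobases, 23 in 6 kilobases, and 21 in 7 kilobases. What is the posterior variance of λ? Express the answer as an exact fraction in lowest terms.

Total count: 10 + 8 + 4 + 21 + 36 + 17 + 23 + 21 = 140.
Total exposure: 1 + 1 + 1 + 7 + 7 + 4 + 6 + 7 = 34 kilobases.
Posterior: α' = 12 + 140 = 152, β' = 14 + 34 = 48.
Posterior variance = α'/β'² = 152/2304 = 19/288.

19/288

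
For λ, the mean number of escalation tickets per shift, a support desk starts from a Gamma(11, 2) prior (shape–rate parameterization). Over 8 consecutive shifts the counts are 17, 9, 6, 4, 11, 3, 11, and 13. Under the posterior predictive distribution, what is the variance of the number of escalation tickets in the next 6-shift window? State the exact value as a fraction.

408/5

Total count: 17 + 9 + 6 + 4 + 11 + 3 + 11 + 13 = 74.
Total exposure: 8 shifts.
The Gamma prior is conjugate for the Poisson rate, so λ | data ~ Gamma(11+74, 2+8) = Gamma(85, 10).
The posterior predictive for a window of length T is Negative Binomial with variance T·α'·(β'+T)/β'² = 6·85·16/100 = 408/5.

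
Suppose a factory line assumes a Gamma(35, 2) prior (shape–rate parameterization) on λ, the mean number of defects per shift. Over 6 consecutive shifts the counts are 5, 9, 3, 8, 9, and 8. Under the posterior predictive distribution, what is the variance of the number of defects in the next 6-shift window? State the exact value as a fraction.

Total count: 5 + 9 + 3 + 8 + 9 + 8 = 42.
Total exposure: 6 shifts.
Posterior: α' = 35 + 42 = 77, β' = 2 + 6 = 8.
The posterior predictive for a window of length T is Negative Binomial with variance T·α'·(β'+T)/β'² = 6·77·14/64 = 1617/16.

1617/16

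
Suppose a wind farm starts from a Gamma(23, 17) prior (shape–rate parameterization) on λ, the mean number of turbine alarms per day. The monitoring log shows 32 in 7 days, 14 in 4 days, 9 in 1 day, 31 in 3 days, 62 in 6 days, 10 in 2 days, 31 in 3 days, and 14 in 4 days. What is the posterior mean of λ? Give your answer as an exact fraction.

226/47

Total count: 32 + 14 + 9 + 31 + 62 + 10 + 31 + 14 = 203.
Total exposure: 7 + 4 + 1 + 3 + 6 + 2 + 3 + 4 = 30 days.
Conjugate update: add total count to the shape and total exposure to the rate, giving Gamma(226, 47).
Posterior mean = α'/β' = 226/47.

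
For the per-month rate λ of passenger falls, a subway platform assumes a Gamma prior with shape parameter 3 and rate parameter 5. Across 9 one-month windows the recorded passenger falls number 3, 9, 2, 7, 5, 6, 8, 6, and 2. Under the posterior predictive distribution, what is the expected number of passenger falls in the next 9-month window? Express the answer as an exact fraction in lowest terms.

Total count: 3 + 9 + 2 + 7 + 5 + 6 + 8 + 6 + 2 = 48.
Total exposure: 9 months.
The Gamma prior is conjugate for the Poisson rate, so λ | data ~ Gamma(3+48, 5+9) = Gamma(51, 14).
Predictive mean over a 9-month window = T·E[λ|data] = 9·51/14 = 459/14.

459/14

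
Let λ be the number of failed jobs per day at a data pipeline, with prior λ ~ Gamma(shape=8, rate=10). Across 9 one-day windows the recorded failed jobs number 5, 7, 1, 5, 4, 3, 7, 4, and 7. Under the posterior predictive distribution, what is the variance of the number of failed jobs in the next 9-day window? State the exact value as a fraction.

Total count: 5 + 7 + 1 + 5 + 4 + 3 + 7 + 4 + 7 = 43.
Total exposure: 9 days.
The Gamma prior is conjugate for the Poisson rate, so λ | data ~ Gamma(8+43, 10+9) = Gamma(51, 19).
The posterior predictive for a window of length T is Negative Binomial with variance T·α'·(β'+T)/β'² = 9·51·28/361 = 12852/361.

12852/361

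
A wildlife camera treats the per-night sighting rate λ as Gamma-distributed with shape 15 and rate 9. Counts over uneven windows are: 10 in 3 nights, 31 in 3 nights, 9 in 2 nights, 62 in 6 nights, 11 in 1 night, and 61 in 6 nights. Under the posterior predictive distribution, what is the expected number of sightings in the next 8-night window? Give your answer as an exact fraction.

Total count: 10 + 31 + 9 + 62 + 11 + 61 = 184.
Total exposure: 3 + 3 + 2 + 6 + 1 + 6 = 21 nights.
The Gamma prior is conjugate for the Poisson rate, so λ | data ~ Gamma(15+184, 9+21) = Gamma(199, 30).
Predictive mean over an 8-night window = T·E[λ|data] = 8·199/30 = 796/15.

796/15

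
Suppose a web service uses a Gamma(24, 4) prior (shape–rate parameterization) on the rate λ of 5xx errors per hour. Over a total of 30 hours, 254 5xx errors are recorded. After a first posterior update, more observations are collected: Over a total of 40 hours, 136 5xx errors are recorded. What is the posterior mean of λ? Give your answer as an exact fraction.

Total count 254 over total exposure 30 hours.
After the first batch: Gamma(24 + 254, 4 + 30) = Gamma(278, 34).
Total count 136 over total exposure 40 hours.
After the second batch: Gamma(278 + 136, 34 + 40) = Gamma(414, 74).
Posterior mean = α'/β' = 414/74 = 207/37.

207/37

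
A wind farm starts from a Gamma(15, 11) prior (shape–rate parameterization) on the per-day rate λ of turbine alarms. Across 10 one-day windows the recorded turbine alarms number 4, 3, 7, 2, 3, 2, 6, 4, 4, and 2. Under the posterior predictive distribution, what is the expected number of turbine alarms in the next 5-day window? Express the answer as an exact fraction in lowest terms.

Total count: 4 + 3 + 7 + 2 + 3 + 2 + 6 + 4 + 4 + 2 = 37.
Total exposure: 10 days.
By Gamma–Poisson conjugacy, the posterior is Gamma(α + Σx, β + Σt) = Gamma(15 + 37, 11 + 10) = Gamma(52, 21).
Predictive mean over a 5-day window = T·E[λ|data] = 5·52/21 = 260/21.

260/21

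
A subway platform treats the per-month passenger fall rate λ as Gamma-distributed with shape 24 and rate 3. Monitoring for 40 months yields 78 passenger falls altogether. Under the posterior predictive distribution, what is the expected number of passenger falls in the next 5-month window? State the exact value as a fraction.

Total count 78 over total exposure 40 months.
Conjugate update: add total count to the shape and total exposure to the rate, giving Gamma(102, 43).
Predictive mean over a 5-month window = T·E[λ|data] = 5·102/43 = 510/43.

510/43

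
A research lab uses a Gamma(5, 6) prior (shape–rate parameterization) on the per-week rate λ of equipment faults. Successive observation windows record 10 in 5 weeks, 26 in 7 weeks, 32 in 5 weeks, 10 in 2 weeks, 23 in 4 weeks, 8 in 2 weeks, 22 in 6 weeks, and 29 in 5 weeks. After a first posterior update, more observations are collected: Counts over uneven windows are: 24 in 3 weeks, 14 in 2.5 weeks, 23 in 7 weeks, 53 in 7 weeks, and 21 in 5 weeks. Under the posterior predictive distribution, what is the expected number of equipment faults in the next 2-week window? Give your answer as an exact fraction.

Total count: 10 + 26 + 32 + 10 + 23 + 8 + 22 + 29 = 160.
Total exposure: 5 + 7 + 5 + 2 + 4 + 2 + 6 + 5 = 36 weeks.
After the first batch: Gamma(5 + 160, 6 + 36) = Gamma(165, 42).
Total count: 24 + 14 + 23 + 53 + 21 = 135.
Total exposure: 3 + 2.5 + 7 + 7 + 5 = 24.5 weeks.
After the second batch: Gamma(165 + 135, 42 + 24.5) = Gamma(300, 133/2).
Predictive mean over a 2-week window = T·E[λ|data] = 2·300/(133/2) = 1200/133.

1200/133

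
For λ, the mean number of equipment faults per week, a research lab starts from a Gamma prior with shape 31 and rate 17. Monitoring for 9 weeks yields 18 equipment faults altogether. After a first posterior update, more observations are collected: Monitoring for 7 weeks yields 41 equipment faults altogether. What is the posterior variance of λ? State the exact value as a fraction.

10/121

Total count 18 over total exposure 9 weeks.
After the first batch: Gamma(31 + 18, 17 + 9) = Gamma(49, 26).
Total count 41 over total exposure 7 weeks.
After the second batch: Gamma(49 + 41, 26 + 7) = Gamma(90, 33).
Posterior variance = α'/β'² = 90/1089 = 10/121.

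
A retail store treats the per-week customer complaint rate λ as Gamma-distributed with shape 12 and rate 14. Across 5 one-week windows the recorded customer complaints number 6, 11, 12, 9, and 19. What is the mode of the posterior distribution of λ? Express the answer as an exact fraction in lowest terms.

Total count: 6 + 11 + 12 + 9 + 19 = 57.
Total exposure: 5 weeks.
Gamma(α, β) with Poisson data over total exposure Σt gives posterior Gamma(α+Σx, β+Σt) = Gamma(69, 19).
Posterior mode = (α'−1)/β' = 68/19.

68/19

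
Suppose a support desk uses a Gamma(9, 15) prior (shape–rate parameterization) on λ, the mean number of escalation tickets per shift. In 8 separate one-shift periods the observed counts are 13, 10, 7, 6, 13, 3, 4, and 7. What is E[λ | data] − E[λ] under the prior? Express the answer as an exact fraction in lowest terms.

291/115

Total count: 13 + 10 + 7 + 6 + 13 + 3 + 4 + 7 = 63.
Total exposure: 8 shifts.
The Gamma prior is conjugate for the Poisson rate, so λ | data ~ Gamma(9+63, 15+8) = Gamma(72, 23).
Posterior mean = 72/23 = 72/23; prior mean = 9/15 = 3/5. Difference = 72/23 − 3/5 = 291/115.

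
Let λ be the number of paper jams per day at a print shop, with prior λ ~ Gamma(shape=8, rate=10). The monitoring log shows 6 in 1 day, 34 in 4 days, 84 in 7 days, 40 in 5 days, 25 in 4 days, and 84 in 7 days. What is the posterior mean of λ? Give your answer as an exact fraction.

Total count: 6 + 34 + 84 + 40 + 25 + 84 = 273.
Total exposure: 1 + 4 + 7 + 5 + 4 + 7 = 28 days.
By Gamma–Poisson conjugacy, the posterior is Gamma(α + Σx, β + Σt) = Gamma(8 + 273, 10 + 28) = Gamma(281, 38).
Posterior mean = α'/β' = 281/38.

281/38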